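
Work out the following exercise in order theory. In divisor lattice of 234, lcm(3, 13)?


Join=lcm.
gcd(3,13)=1
lcm=39


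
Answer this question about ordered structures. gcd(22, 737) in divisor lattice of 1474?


Meet=gcd.
gcd(22,737)=11


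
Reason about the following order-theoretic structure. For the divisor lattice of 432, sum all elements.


sigma(n) = sum of divisors.
Divisors of 432: [1, 2, 3, 4, 6, 8, 9, 12, 16, 18, 24, 27, 36, 48, 54, 72, 108, 144, 216, 432]
Sum = 1240


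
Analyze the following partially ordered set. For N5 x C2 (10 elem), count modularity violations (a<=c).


Modular law: if a <= c then a v (b ^ c) = (a v b) ^ c.
Check all triples (a,b,c) with a <= c among 10 elements.
  e.g. a=(a,0), b=(c,0), c=(b,0): lhs=(a,0) != rhs=(b,0)
  e.g. a=(a,0), b=(c,1), c=(b,0): lhs=(a,0) != rhs=(b,0)
Total violating triples: 6


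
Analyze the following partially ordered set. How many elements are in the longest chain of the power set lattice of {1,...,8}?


A chain is a totally ordered subset; we count the number of elements in a maximum chain.
Compute, for each element x, the size of the longest chain ending at x:
  {}: 1
  {1}: 2
  {2}: 2
  {3}: 2
  {4}: 2
  {5}: 2
  ...
A maximum chain: {} < {1} < {1,2} < {1,2,3} < {1,2,3,4} < {1,2,3,4,5} < {1,2,3,4,5,6} < {1,2,3,4,5,6,7} < {1,2,3,4,5,6,7,8}
Number of elements in the longest chain: 9


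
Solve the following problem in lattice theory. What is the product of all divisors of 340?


Divisors of 340: [1, 2, 4, 5, 10, 17, 20, 34, 68, 85, 170, 340]
Product = n^(d(n)/2) = 340^(12/2)
Product = 1544804416000000


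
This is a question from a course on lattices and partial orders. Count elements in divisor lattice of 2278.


Divisors of 2278: [1, 2, 17, 34, 67, 134, 1139, 2278]
Count: 8


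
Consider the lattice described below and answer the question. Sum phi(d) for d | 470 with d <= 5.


Divisors of 470 up to 5: [1, 2, 5]
phi values: [1, 1, 4]
Sum = 6


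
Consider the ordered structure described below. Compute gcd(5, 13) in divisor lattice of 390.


In a divisor lattice, meet = gcd (greatest common divisor).
By Euclidean algorithm or factoring: gcd(5,13) = 1


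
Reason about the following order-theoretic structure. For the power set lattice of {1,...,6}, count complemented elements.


An element a is complemented if some b has a meet b = bottom, a join b = top.
every subset A has complement S\A, so all elements are complemented.
Complemented elements: {}, {1}, {2}, {3}, {4}, {5}, ... (58 more)
Count: 64


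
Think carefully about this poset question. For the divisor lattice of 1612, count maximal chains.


A maximal chain goes from the minimum element to a maximal element via cover relations.
Counting all min-to-max paths in the cover graph.
Total maximal chains: 12


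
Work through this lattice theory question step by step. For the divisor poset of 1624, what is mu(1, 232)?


In a divisor lattice, mu(a,b) = mu(b/a) where mu is the classical Mobius function.
b/a = 232/1 = 232
Prime factorization of 232: primes [2, 29]
232 is not squarefree, so mu(232) = 0


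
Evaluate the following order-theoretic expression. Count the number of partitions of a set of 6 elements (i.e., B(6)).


B(n) = number of set partitions of an n-element set.
B(n) satisfies the recurrence: B(n+1) = sum_k C(n,k)*B(k).
B(6) = 203


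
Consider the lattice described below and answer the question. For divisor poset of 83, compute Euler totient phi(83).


phi(n) = n * prod_{p|n} (1 - 1/p).
Prime divisors of 83: [83]
phi(83) = 83 * (1 - 1/83)
phi(83) = 82


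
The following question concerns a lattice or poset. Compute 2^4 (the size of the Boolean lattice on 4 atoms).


Power set = 2^n.
2^4 = 16


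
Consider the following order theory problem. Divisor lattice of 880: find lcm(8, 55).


In a divisor lattice, join = lcm (least common multiple).
gcd(8,55) = 1
lcm(8,55) = 8*55/gcd = 440/1 = 440


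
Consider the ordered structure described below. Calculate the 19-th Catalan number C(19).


C(n) = C(2n, n) / (n+1).
C(38, 19) = 35345263800
C(19) = 35345263800 / 20 = 1767263190


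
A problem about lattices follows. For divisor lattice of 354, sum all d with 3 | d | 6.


Interval [3,6] in divisors of 354: [3, 6]
Sum = 9


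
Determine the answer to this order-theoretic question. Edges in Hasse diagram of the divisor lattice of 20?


A cover relation a -< b holds when a < b with no c strictly between.
Cover relations:
  1 -< 2
  1 -< 5
  2 -< 4
  2 -< 10
  4 -< 20
  5 -< 10
  10 -< 20
Total: 7


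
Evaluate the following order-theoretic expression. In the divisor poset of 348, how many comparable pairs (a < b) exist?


A comparable pair {a,b} has a < b or b < a in the order.
Count unordered pairs where one element is strictly below the other.
Examples: {1,2}, {1,3}, {1,4}, {1,6}, ...
Total comparable pairs: 42


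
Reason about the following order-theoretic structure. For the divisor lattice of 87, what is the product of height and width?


Height = length of longest chain minus 1; width = size of largest antichain.
A maximum chain: 1 | 29 | 87  (height 2).
A maximum antichain: {3, 29}  (width 2).
Product = 2 * 2 = 4


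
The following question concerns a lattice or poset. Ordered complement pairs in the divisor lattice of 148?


Complement pair (a,b): a meet b = bottom, a join b = top.
Here: gcd(a,b)=1 and lcm(a,b)=148, i.e. a*b=148 with a,b coprime.
Pairs found: (1,148), (4,37), (37,4), (148,1)
Total ordered pairs: 4


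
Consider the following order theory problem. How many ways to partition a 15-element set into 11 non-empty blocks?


S(n,k) = k*S(n-1,k) + S(n-1,k-1).
S(14,11) = 66066, S(14,10) = 752752
S(15,11) = 11*66066 + 752752 = 726726 + 752752
S(15,11) = 1479478


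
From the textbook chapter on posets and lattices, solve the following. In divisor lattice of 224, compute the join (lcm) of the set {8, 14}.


In a divisor lattice, join = lcm (least common multiple).
Compute lcm iteratively: start with first element, then lcm(current, next).
Elements: [8, 14]
lcm(8,14) = 56
Final lcm = 56


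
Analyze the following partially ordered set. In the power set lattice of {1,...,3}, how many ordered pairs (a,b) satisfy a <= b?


The order relation is {(a,b) : a <= b}, reflexive so it includes (a,a).
Examples: ({},{}), ({},{1,2}), ({},{1,2,3}), ({},{1,3}), ({},{1}), ...
Total ordered pairs: 27


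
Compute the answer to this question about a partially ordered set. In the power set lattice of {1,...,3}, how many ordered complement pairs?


Complement pair (a,b): a meet b = bottom, a join b = top.
Here: A intersect B = {} and A union B = {1,...,3}.
Pairs found: ({},{1,2,3}), ({1},{2,3}), ({2},{1,3}), ({3},{1,2}), ... (4 more)
Total ordered pairs: 8


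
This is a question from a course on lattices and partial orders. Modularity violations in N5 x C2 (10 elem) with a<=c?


Modular law: if a <= c then a v (b ^ c) = (a v b) ^ c.
Check all triples (a,b,c) with a <= c among 10 elements.
  e.g. a=(a,0), b=(c,0), c=(b,0): lhs=(a,0) != rhs=(b,0)
  e.g. a=(a,0), b=(c,1), c=(b,0): lhs=(a,0) != rhs=(b,0)
Total violating triples: 6


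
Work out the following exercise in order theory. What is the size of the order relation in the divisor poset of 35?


The order relation is {(a,b) : a <= b}, reflexive so it includes (a,a).
Examples: (1,1), (1,35), (1,5), (1,7), (35,35), ...
Total ordered pairs: 9


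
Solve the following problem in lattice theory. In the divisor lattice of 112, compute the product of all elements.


Divisors of 112: [1, 2, 4, 7, 8, 14, 16, 28, 56, 112]
Product = n^(d(n)/2) = 112^(10/2)
Product = 17623416832


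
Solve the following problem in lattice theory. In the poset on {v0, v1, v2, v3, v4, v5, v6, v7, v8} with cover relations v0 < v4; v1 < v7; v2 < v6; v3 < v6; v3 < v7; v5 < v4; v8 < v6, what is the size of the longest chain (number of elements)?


A chain is a totally ordered subset; we count the number of elements in a maximum chain.
Compute, for each element x, the size of the longest chain ending at x:
  v0: 1
  v1: 1
  v2: 1
  v3: 1
  v5: 1
  v8: 1
  ...
A maximum chain: v0 < v4
Number of elements in the longest chain: 2


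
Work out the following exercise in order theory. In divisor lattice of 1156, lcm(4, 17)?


Join=lcm.
gcd(4,17)=1
lcm=68


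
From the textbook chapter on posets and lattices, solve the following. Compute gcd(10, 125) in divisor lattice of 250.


In a divisor lattice, meet = gcd (greatest common divisor).
By Euclidean algorithm or factoring: gcd(10,125) = 5


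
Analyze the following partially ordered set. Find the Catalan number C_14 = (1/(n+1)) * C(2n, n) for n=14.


C(n) = C(2n, n) / (n+1).
C(28, 14) = 40116600
C(14) = 40116600 / 15 = 2674440


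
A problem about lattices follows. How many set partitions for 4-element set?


B(n) = number of set partitions of an n-element set.
B(n) satisfies the recurrence: B(n+1) = sum_k C(n,k)*B(k).
B(4) = 15


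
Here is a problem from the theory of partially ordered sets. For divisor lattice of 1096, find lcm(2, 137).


In a divisor lattice, join = lcm (least common multiple).
Compute lcm iteratively: start with first element, then lcm(current, next).
Elements: [2, 137]
lcm(2,137) = 274
Final lcm = 274


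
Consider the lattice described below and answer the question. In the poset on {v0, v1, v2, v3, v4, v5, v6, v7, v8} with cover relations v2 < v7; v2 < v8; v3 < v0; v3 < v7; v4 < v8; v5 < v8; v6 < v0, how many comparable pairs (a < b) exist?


A comparable pair {a,b} has a < b or b < a in the order.
Count unordered pairs where one element is strictly below the other.
Examples: {v0,v3}, {v0,v6}, {v2,v7}, {v2,v8}, ...
Total comparable pairs: 7


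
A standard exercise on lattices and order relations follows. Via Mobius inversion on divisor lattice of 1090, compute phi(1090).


phi(n) = n * prod_{p|n} (1 - 1/p).
Prime divisors of 1090: [2, 5, 109]
phi(1090) = 1090 * (1 - 1/2) * (1 - 1/5) * (1 - 1/109)
phi(1090) = 432


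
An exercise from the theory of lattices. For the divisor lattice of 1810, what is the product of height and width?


Height = length of longest chain minus 1; width = size of largest antichain.
A maximum chain: 1 | 181 | 905 | 1810  (height 3).
A maximum antichain: {2, 5, 181}  (width 3).
Product = 3 * 3 = 9


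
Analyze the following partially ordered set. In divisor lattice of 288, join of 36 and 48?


In a divisor lattice, join = lcm (least common multiple).
gcd(36,48) = 12
lcm(36,48) = 36*48/gcd = 1728/12 = 144


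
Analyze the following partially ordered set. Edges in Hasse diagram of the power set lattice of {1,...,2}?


A cover relation a -< b holds when a < b with no c strictly between.
Cover relations:
  {} -< {1}
  {} -< {2}
  {1} -< {1,2}
  {2} -< {1,2}
Total: 4


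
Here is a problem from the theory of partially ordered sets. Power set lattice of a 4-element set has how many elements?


Power set = 2^n.
2^4 = 16


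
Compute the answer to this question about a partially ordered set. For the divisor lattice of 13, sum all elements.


sigma(n) = sum of divisors.
Divisors of 13: [1, 13]
Sum = 14


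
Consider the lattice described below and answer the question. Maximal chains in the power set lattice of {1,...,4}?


A maximal chain goes from the minimum element to a maximal element via cover relations.
Counting all min-to-max paths in the cover graph.
Total maximal chains: 24


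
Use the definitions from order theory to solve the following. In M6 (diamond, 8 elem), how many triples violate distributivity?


Distributive law: a ^ (b v c) = (a ^ b) v (a ^ c).
Check all 8^3 = 512 ordered triples (a,b,c).
  e.g. a=a1, b=a2, c=a3: lhs=a1 != rhs=0
  e.g. a=a1, b=a2, c=a4: lhs=a1 != rhs=0
Total violating triples: 120


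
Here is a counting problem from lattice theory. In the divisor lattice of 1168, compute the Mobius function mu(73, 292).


In a divisor lattice, mu(a,b) = mu(b/a) where mu is the classical Mobius function.
b/a = 292/73 = 4
Prime factorization of 4: primes [2]
4 is not squarefree, so mu(4) = 0


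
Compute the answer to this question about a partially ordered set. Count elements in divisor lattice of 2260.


Divisors of 2260: [1, 2, 4, 5, 10, 20, 113, 226, 452, 565, 1130, 2260]
Count: 12


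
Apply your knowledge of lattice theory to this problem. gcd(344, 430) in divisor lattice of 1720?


Meet=gcd.
gcd(344,430)=86


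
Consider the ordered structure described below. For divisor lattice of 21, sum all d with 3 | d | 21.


Interval [3,21] in divisors of 21: [3, 21]
Sum = 24


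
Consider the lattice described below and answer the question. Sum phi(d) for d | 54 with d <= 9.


Divisors of 54 up to 9: [1, 2, 3, 6, 9]
phi values: [1, 1, 2, 2, 6]
Sum = 12


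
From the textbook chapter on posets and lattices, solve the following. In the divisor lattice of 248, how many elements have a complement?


An element a is complemented if some b has a meet b = bottom, a join b = top.
a is complemented iff gcd(a, n/a)=1, i.e. a is a unitary divisor of 248.
Complemented elements: 1, 8, 31, 248
Count: 4


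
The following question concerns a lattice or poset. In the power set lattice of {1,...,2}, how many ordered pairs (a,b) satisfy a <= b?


The order relation is {(a,b) : a <= b}, reflexive so it includes (a,a).
Examples: ({},{}), ({},{1,2}), ({},{1}), ({},{2}), ({1,2},{1,2}), ...
Total ordered pairs: 9


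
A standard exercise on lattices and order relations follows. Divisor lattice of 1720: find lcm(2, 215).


In a divisor lattice, join = lcm (least common multiple).
gcd(2,215) = 1
lcm(2,215) = 2*215/gcd = 430/1 = 430


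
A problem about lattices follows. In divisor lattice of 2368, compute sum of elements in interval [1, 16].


Interval [1,16] in divisors of 2368: [1, 2, 4, 8, 16]
Sum = 31


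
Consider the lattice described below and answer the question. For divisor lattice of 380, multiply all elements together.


Divisors of 380: [1, 2, 4, 5, 10, 19, 20, 38, 76, 95, 190, 380]
Product = n^(d(n)/2) = 380^(12/2)
Product = 3010936384000000


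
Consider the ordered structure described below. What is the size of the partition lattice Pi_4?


B(n) = number of set partitions of an n-element set.
B(n) satisfies the recurrence: B(n+1) = sum_k C(n,k)*B(k).
B(4) = 15


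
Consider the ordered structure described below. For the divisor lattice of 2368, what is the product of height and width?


Height = length of longest chain minus 1; width = size of largest antichain.
A maximum chain: 1 | 37 | 74 | 148 | 296 | 592 | 1184 | 2368  (height 7).
A maximum antichain: {2, 37}  (width 2).
Product = 7 * 2 = 14


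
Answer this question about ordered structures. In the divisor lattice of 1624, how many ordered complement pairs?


Complement pair (a,b): a meet b = bottom, a join b = top.
Here: gcd(a,b)=1 and lcm(a,b)=1624, i.e. a*b=1624 with a,b coprime.
Pairs found: (1,1624), (7,232), (8,203), (29,56), ... (4 more)
Total ordered pairs: 8


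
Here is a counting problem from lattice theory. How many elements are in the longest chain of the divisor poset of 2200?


A chain is a totally ordered subset; we count the number of elements in a maximum chain.
Compute, for each element x, the size of the longest chain ending at x:
  1: 1
  2: 2
  5: 2
  11: 2
  4: 3
  25: 3
  ...
A maximum chain: 1 < 2 < 4 < 8 < 40 < 200 < 2200
Number of elements in the longest chain: 7


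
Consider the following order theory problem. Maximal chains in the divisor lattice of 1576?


A maximal chain goes from the minimum element to a maximal element via cover relations.
Counting all min-to-max paths in the cover graph.
Total maximal chains: 4


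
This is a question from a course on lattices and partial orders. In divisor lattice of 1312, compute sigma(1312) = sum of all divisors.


sigma(n) = sum of divisors.
Divisors of 1312: [1, 2, 4, 8, 16, 32, 41, 82, 164, 328, 656, 1312]
Sum = 2646


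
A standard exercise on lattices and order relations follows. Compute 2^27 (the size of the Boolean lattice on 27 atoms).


Power set = 2^n.
2^27 = 134217728


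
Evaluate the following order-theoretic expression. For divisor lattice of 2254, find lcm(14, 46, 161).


In a divisor lattice, join = lcm (least common multiple).
Compute lcm iteratively: start with first element, then lcm(current, next).
Elements: [14, 46, 161]
lcm(14,46) = 322
lcm(322,161) = 322
Final lcm = 322


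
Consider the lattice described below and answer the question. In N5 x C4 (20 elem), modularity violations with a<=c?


Modular law: if a <= c then a v (b ^ c) = (a v b) ^ c.
Check all triples (a,b,c) with a <= c among 20 elements.
  e.g. a=(a,0), b=(c,0), c=(b,0): lhs=(a,0) != rhs=(b,0)
  e.g. a=(a,0), b=(c,1), c=(b,0): lhs=(a,0) != rhs=(b,0)
Total violating triples: 40


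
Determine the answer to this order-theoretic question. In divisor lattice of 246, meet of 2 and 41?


In a divisor lattice, meet = gcd (greatest common divisor).
By Euclidean algorithm or factoring: gcd(2,41) = 1


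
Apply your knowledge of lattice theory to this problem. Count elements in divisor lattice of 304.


Divisors of 304: [1, 2, 4, 8, 16, 19, 38, 76, 152, 304]
Count: 10


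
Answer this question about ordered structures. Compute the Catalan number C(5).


C(n) = C(2n, n) / (n+1).
C(10, 5) = 252
C(5) = 252 / 6 = 42


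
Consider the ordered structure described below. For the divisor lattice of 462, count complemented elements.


An element a is complemented if some b has a meet b = bottom, a join b = top.
a is complemented iff gcd(a, n/a)=1, i.e. a is a unitary divisor of 462.
Complemented elements: 1, 2, 3, 6, 7, 11, ... (10 more)
Count: 16


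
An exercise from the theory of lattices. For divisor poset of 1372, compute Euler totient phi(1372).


phi(n) = n * prod_{p|n} (1 - 1/p).
Prime divisors of 1372: [2, 7]
phi(1372) = 1372 * (1 - 1/2) * (1 - 1/7)
phi(1372) = 588


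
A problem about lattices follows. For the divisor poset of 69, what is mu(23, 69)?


In a divisor lattice, mu(a,b) = mu(b/a) where mu is the classical Mobius function.
b/a = 69/23 = 3
Prime factorization of 3: primes [3]
3 is squarefree with 1 prime factor(s), so mu(3) = (-1)^1 = -1


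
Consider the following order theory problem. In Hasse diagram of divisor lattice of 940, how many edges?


A cover relation a -< b holds when a < b with no c strictly between.
Cover relations:
  1 -< 2
  1 -< 5
  1 -< 47
  2 -< 4
  2 -< 10
  2 -< 94
  4 -< 20
  4 -< 188
  ...12 more
Total: 20


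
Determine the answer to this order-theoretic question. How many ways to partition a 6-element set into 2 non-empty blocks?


S(n,k) = k*S(n-1,k) + S(n-1,k-1).
S(5,2) = 15, S(5,1) = 1
S(6,2) = 2*15 + 1 = 30 + 1
S(6,2) = 31


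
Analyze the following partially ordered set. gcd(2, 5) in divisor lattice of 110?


Meet=gcd.
gcd(2,5)=1


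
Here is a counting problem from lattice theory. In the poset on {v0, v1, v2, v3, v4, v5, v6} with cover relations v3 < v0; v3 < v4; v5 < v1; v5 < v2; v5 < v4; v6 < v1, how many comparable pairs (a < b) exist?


A comparable pair {a,b} has a < b or b < a in the order.
Count unordered pairs where one element is strictly below the other.
Examples: {v0,v3}, {v1,v5}, {v1,v6}, {v2,v5}, ...
Total comparable pairs: 6


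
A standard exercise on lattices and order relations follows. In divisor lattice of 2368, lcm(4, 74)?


Join=lcm.
gcd(4,74)=2
lcm=148


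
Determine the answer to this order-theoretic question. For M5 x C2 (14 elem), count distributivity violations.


Distributive law: a ^ (b v c) = (a ^ b) v (a ^ c).
Check all 14^3 = 2744 ordered triples (a,b,c).
  e.g. a=(a1,0), b=(a2,0), c=(a3,0): lhs=(a1,0) != rhs=(0,0)
  e.g. a=(a1,0), b=(a2,0), c=(a3,1): lhs=(a1,0) != rhs=(0,0)
Total violating triples: 480


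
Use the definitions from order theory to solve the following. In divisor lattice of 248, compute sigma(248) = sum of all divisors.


sigma(n) = sum of divisors.
Divisors of 248: [1, 2, 4, 8, 31, 62, 124, 248]
Sum = 480


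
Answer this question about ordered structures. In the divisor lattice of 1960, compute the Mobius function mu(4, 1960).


In a divisor lattice, mu(a,b) = mu(b/a) where mu is the classical Mobius function.
b/a = 1960/4 = 490
Prime factorization of 490: primes [2, 5, 7]
490 is not squarefree, so mu(490) = 0


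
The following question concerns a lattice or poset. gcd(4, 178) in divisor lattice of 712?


Meet=gcd.
gcd(4,178)=2


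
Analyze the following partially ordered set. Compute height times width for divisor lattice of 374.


Height = length of longest chain minus 1; width = size of largest antichain.
A maximum chain: 1 | 17 | 187 | 374  (height 3).
A maximum antichain: {2, 11, 17}  (width 3).
Product = 3 * 3 = 9


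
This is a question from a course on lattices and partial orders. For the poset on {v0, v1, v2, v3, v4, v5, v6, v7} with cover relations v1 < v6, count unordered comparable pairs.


A comparable pair {a,b} has a < b or b < a in the order.
Count unordered pairs where one element is strictly below the other.
Examples: {v1,v6}
Total comparable pairs: 1


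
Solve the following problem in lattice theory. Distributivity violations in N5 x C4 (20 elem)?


Distributive law: a ^ (b v c) = (a ^ b) v (a ^ c).
Check all 20^3 = 8000 ordered triples (a,b,c).
  e.g. a=(b,0), b=(a,0), c=(c,0): lhs=(b,0) != rhs=(a,0)
  e.g. a=(b,0), b=(a,0), c=(c,1): lhs=(b,0) != rhs=(a,0)
Total violating triples: 128


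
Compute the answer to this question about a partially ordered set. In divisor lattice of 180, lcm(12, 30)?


Join=lcm.
gcd(12,30)=6
lcm=60


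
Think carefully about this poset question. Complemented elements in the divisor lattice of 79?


An element a is complemented if some b has a meet b = bottom, a join b = top.
a is complemented iff gcd(a, n/a)=1, i.e. a is a unitary divisor of 79.
Complemented elements: 1, 79
Count: 2


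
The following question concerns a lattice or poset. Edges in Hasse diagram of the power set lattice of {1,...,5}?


A cover relation a -< b holds when a < b with no c strictly between.
Cover relations:
  {} -< {1}
  {} -< {2}
  {} -< {3}
  {} -< {4}
  {} -< {5}
  {1} -< {1,2}
  {1} -< {1,3}
  {1} -< {1,4}
  ...72 more
Total: 80


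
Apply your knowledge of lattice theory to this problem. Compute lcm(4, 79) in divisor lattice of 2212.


In a divisor lattice, join = lcm (least common multiple).
gcd(4,79) = 1
lcm(4,79) = 4*79/gcd = 316/1 = 316


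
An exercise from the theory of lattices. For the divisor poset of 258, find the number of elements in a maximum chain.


A chain is a totally ordered subset; we count the number of elements in a maximum chain.
Compute, for each element x, the size of the longest chain ending at x:
  1: 1
  2: 2
  3: 2
  43: 2
  6: 3
  86: 3
  ...
A maximum chain: 1 < 2 < 6 < 258
Number of elements in the longest chain: 4


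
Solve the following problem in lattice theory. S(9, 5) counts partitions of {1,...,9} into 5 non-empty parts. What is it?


S(n,k) = k*S(n-1,k) + S(n-1,k-1).
S(8,5) = 1050, S(8,4) = 1701
S(9,5) = 5*1050 + 1701 = 5250 + 1701
S(9,5) = 6951


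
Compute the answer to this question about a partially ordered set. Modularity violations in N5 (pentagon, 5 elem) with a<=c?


Modular law: if a <= c then a v (b ^ c) = (a v b) ^ c.
Check all triples (a,b,c) with a <= c among 5 elements.
  e.g. a=a, b=c, c=b: lhs=a != rhs=b
Total violating triples: 1


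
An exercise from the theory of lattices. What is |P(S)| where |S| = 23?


Power set = 2^n.
2^23 = 8388608


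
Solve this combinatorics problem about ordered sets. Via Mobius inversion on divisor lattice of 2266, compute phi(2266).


phi(n) = n * prod_{p|n} (1 - 1/p).
Prime divisors of 2266: [2, 11, 103]
phi(2266) = 2266 * (1 - 1/2) * (1 - 1/11) * (1 - 1/103)
phi(2266) = 1020


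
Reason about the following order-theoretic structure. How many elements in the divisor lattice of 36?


Divisors of 36: [1, 2, 3, 4, 6, 9, 12, 18, 36]
Count: 9


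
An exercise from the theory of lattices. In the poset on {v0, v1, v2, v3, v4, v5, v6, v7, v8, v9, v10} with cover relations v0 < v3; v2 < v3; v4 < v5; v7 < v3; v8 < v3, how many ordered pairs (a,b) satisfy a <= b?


The order relation is {(a,b) : a <= b}, reflexive so it includes (a,a).
Examples: (v0,v0), (v0,v3), (v1,v1), (v10,v10), (v2,v2), ...
Total ordered pairs: 16


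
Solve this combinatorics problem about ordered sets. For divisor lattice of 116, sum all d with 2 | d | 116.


Interval [2,116] in divisors of 116: [2, 4, 58, 116]
Sum = 180


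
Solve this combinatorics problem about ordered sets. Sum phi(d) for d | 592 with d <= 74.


Divisors of 592 up to 74: [1, 2, 4, 8, 16, 37, 74]
phi values: [1, 1, 2, 4, 8, 36, 36]
Sum = 88


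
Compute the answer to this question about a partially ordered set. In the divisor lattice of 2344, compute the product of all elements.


Divisors of 2344: [1, 2, 4, 8, 293, 586, 1172, 2344]
Product = n^(d(n)/2) = 2344^(8/2)
Product = 30187728080896


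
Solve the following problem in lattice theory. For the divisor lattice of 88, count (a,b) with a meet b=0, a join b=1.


Complement pair (a,b): a meet b = bottom, a join b = top.
Here: gcd(a,b)=1 and lcm(a,b)=88, i.e. a*b=88 with a,b coprime.
Pairs found: (1,88), (8,11), (11,8), (88,1)
Total ordered pairs: 4


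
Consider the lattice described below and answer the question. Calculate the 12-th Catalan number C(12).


C(n) = C(2n, n) / (n+1).
C(24, 12) = 2704156
C(12) = 2704156 / 13 = 208012


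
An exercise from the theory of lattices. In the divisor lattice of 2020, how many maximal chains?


A maximal chain goes from the minimum element to a maximal element via cover relations.
Counting all min-to-max paths in the cover graph.
Total maximal chains: 12


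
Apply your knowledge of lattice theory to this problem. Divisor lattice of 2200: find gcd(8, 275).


In a divisor lattice, meet = gcd (greatest common divisor).
By Euclidean algorithm or factoring: gcd(8,275) = 1


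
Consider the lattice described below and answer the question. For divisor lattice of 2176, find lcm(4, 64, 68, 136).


In a divisor lattice, join = lcm (least common multiple).
Compute lcm iteratively: start with first element, then lcm(current, next).
Elements: [4, 64, 68, 136]
lcm(4,64) = 64
lcm(64,68) = 1088
lcm(1088,136) = 1088
Final lcm = 1088


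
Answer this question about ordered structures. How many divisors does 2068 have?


Divisors of 2068: [1, 2, 4, 11, 22, 44, 47, 94, 188, 517, 1034, 2068]
Count: 12


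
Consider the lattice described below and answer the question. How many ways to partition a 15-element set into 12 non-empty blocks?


S(n,k) = k*S(n-1,k) + S(n-1,k-1).
S(14,12) = 3367, S(14,11) = 66066
S(15,12) = 12*3367 + 66066 = 40404 + 66066
S(15,12) = 106470


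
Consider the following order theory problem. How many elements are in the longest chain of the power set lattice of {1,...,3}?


A chain is a totally ordered subset; we count the number of elements in a maximum chain.
Compute, for each element x, the size of the longest chain ending at x:
  {}: 1
  {1}: 2
  {2}: 2
  {3}: 2
  {1,2}: 3
  {1,3}: 3
  ...
A maximum chain: {} < {1} < {1,2} < {1,2,3}
Number of elements in the longest chain: 4


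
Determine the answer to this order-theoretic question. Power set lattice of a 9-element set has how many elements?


Power set = 2^n.
2^9 = 512


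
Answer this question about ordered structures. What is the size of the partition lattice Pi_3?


B(n) = number of set partitions of an n-element set.
B(n) satisfies the recurrence: B(n+1) = sum_k C(n,k)*B(k).
B(3) = 5


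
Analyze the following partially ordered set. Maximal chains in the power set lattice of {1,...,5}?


A maximal chain goes from the minimum element to a maximal element via cover relations.
Counting all min-to-max paths in the cover graph.
Total maximal chains: 120


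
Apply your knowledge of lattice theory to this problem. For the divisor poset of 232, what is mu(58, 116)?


In a divisor lattice, mu(a,b) = mu(b/a) where mu is the classical Mobius function.
b/a = 116/58 = 2
Prime factorization of 2: primes [2]
2 is squarefree with 1 prime factor(s), so mu(2) = (-1)^1 = -1


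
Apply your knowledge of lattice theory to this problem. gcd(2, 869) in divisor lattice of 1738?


Meet=gcd.
gcd(2,869)=1


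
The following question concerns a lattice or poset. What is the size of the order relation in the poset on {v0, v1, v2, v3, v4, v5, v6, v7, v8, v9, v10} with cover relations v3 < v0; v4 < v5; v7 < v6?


The order relation is {(a,b) : a <= b}, reflexive so it includes (a,a).
Examples: (v0,v0), (v1,v1), (v10,v10), (v2,v2), (v3,v0), ...
Total ordered pairs: 14


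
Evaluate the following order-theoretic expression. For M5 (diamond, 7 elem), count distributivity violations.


Distributive law: a ^ (b v c) = (a ^ b) v (a ^ c).
Check all 7^3 = 343 ordered triples (a,b,c).
  e.g. a=a1, b=a2, c=a3: lhs=a1 != rhs=0
  e.g. a=a1, b=a2, c=a4: lhs=a1 != rhs=0
Total violating triples: 60


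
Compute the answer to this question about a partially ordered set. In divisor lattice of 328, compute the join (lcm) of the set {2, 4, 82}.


In a divisor lattice, join = lcm (least common multiple).
Compute lcm iteratively: start with first element, then lcm(current, next).
Elements: [2, 4, 82]
lcm(2,4) = 4
lcm(4,82) = 164
Final lcm = 164


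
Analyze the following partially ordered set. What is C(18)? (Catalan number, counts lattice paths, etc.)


C(n) = C(2n, n) / (n+1).
C(36, 18) = 9075135300
C(18) = 9075135300 / 19 = 477638700


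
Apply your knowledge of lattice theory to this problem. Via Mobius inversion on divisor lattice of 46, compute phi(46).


phi(n) = n * prod_{p|n} (1 - 1/p).
Prime divisors of 46: [2, 23]
phi(46) = 46 * (1 - 1/2) * (1 - 1/23)
phi(46) = 22


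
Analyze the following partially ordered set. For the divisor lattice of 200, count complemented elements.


An element a is complemented if some b has a meet b = bottom, a join b = top.
a is complemented iff gcd(a, n/a)=1, i.e. a is a unitary divisor of 200.
Complemented elements: 1, 8, 25, 200
Count: 4


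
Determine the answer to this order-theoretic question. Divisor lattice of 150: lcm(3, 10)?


Join=lcm.
gcd(3,10)=1
lcm=30


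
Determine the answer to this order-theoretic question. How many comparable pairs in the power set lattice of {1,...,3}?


A comparable pair {a,b} has a < b or b < a in the order.
Count unordered pairs where one element is strictly below the other.
Examples: {{},{1}}, {{},{2}}, {{},{3}}, {{},{1,2}}, ...
Total comparable pairs: 19


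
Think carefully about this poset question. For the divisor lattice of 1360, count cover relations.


A cover relation a -< b holds when a < b with no c strictly between.
Cover relations:
  1 -< 2
  1 -< 5
  1 -< 17
  2 -< 4
  2 -< 10
  2 -< 34
  4 -< 8
  4 -< 20
  ...28 more
Total: 36


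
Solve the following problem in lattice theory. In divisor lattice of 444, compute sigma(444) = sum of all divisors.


sigma(n) = sum of divisors.
Divisors of 444: [1, 2, 3, 4, 6, 12, 37, 74, 111, 148, 222, 444]
Sum = 1064


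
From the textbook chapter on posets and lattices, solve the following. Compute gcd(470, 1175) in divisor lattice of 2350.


In a divisor lattice, meet = gcd (greatest common divisor).
By Euclidean algorithm or factoring: gcd(470,1175) = 235


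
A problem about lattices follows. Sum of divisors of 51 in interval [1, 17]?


Interval [1,17] in divisors of 51: [1, 17]
Sum = 18


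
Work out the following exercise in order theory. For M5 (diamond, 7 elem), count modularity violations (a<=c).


Modular law: if a <= c then a v (b ^ c) = (a v b) ^ c.
Check all triples (a,b,c) with a <= c among 7 elements.
This lattice is modular (diamonds M_m and their chain-products are modular).
Total violating triples: 0


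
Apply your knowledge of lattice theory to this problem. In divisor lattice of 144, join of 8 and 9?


In a divisor lattice, join = lcm (least common multiple).
gcd(8,9) = 1
lcm(8,9) = 8*9/gcd = 72/1 = 72


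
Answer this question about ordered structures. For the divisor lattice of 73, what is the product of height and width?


Height = length of longest chain minus 1; width = size of largest antichain.
A maximum chain: 1 | 73  (height 1).
A maximum antichain: {1}  (width 1).
Product = 1 * 1 = 1


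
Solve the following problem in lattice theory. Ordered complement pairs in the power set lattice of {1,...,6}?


Complement pair (a,b): a meet b = bottom, a join b = top.
Here: A intersect B = {} and A union B = {1,...,6}.
Pairs found: ({},{1,2,3,4,5,6}), ({1},{2,3,4,5,6}), ({2},{1,3,4,5,6}), ({3},{1,2,4,5,6}), ... (60 more)
Total ordered pairs: 64


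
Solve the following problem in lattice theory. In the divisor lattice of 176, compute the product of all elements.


Divisors of 176: [1, 2, 4, 8, 11, 16, 22, 44, 88, 176]
Product = n^(d(n)/2) = 176^(10/2)
Product = 168874213376


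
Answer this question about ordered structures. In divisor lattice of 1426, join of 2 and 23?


In a divisor lattice, join = lcm (least common multiple).
gcd(2,23) = 1
lcm(2,23) = 2*23/gcd = 46/1 = 46


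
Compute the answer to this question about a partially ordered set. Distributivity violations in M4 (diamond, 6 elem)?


Distributive law: a ^ (b v c) = (a ^ b) v (a ^ c).
Check all 6^3 = 216 ordered triples (a,b,c).
  e.g. a=a1, b=a2, c=a3: lhs=a1 != rhs=0
  e.g. a=a1, b=a2, c=a4: lhs=a1 != rhs=0
Total violating triples: 24


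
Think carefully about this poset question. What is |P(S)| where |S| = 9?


Power set = 2^n.
2^9 = 512


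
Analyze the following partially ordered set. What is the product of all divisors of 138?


Divisors of 138: [1, 2, 3, 6, 23, 46, 69, 138]
Product = n^(d(n)/2) = 138^(8/2)
Product = 362673936


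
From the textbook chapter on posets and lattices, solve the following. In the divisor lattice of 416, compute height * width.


Height = length of longest chain minus 1; width = size of largest antichain.
A maximum chain: 1 | 13 | 26 | 52 | 104 | 208 | 416  (height 6).
A maximum antichain: {2, 13}  (width 2).
Product = 6 * 2 = 12


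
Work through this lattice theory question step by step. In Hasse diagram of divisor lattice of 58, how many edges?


A cover relation a -< b holds when a < b with no c strictly between.
Cover relations:
  1 -< 2
  1 -< 29
  2 -< 58
  29 -< 58
Total: 4


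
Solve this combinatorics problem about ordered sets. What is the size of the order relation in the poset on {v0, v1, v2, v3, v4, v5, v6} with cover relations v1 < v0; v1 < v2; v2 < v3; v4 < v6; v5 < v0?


The order relation is {(a,b) : a <= b}, reflexive so it includes (a,a).
Examples: (v0,v0), (v1,v0), (v1,v1), (v1,v2), (v1,v3), ...
Total ordered pairs: 13


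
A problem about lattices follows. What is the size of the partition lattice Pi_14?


B(n) = number of set partitions of an n-element set.
B(n) satisfies the recurrence: B(n+1) = sum_k C(n,k)*B(k).
B(14) = 190899322


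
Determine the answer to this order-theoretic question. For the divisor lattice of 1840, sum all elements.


sigma(n) = sum of divisors.
Divisors of 1840: [1, 2, 4, 5, 8, 10, 16, 20, 23, 40, 46, 80, 92, 115, 184, 230, 368, 460, 920, 1840]
Sum = 4464


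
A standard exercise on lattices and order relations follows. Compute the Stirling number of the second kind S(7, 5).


S(n,k) = k*S(n-1,k) + S(n-1,k-1).
S(6,5) = 15, S(6,4) = 65
S(7,5) = 5*15 + 65 = 75 + 65
S(7,5) = 140


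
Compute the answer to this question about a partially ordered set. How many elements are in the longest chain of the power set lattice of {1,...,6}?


A chain is a totally ordered subset; we count the number of elements in a maximum chain.
Compute, for each element x, the size of the longest chain ending at x:
  {}: 1
  {1}: 2
  {2}: 2
  {3}: 2
  {4}: 2
  {5}: 2
  ...
A maximum chain: {} < {1} < {1,2} < {1,2,3} < {1,2,3,4} < {1,2,3,4,5} < {1,2,3,4,5,6}
Number of elements in the longest chain: 7


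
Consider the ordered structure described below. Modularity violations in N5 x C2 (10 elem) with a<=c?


Modular law: if a <= c then a v (b ^ c) = (a v b) ^ c.
Check all triples (a,b,c) with a <= c among 10 elements.
  e.g. a=(a,0), b=(c,0), c=(b,0): lhs=(a,0) != rhs=(b,0)
  e.g. a=(a,0), b=(c,1), c=(b,0): lhs=(a,0) != rhs=(b,0)
Total violating triples: 6


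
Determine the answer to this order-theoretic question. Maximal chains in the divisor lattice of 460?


A maximal chain goes from the minimum element to a maximal element via cover relations.
Counting all min-to-max paths in the cover graph.
Total maximal chains: 12


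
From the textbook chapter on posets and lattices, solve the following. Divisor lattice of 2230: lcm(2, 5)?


Join=lcm.
gcd(2,5)=1
lcm=10


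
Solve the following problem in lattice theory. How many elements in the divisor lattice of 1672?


Divisors of 1672: [1, 2, 4, 8, 11, 19, 22, 38, 44, 76, 88, 152, 209, 418, 836, 1672]
Count: 16


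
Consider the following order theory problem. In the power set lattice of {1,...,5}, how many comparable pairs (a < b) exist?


A comparable pair {a,b} has a < b or b < a in the order.
Count unordered pairs where one element is strictly below the other.
Examples: {{},{1}}, {{},{2}}, {{},{3}}, {{},{4}}, ...
Total comparable pairs: 211


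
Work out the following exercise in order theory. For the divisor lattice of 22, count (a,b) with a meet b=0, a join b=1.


Complement pair (a,b): a meet b = bottom, a join b = top.
Here: gcd(a,b)=1 and lcm(a,b)=22, i.e. a*b=22 with a,b coprime.
Pairs found: (1,22), (2,11), (11,2), (22,1)
Total ordered pairs: 4


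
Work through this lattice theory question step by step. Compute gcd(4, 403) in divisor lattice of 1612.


In a divisor lattice, meet = gcd (greatest common divisor).
By Euclidean algorithm or factoring: gcd(4,403) = 1


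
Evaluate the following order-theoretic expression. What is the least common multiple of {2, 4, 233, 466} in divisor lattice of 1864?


In a divisor lattice, join = lcm (least common multiple).
Compute lcm iteratively: start with first element, then lcm(current, next).
Elements: [2, 4, 233, 466]
lcm(2,4) = 4
lcm(4,233) = 932
lcm(932,466) = 932
Final lcm = 932


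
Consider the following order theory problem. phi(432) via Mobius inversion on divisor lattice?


phi(n) = n * prod_{p|n} (1 - 1/p).
Prime divisors of 432: [2, 3]
phi(432) = 432 * (1 - 1/2) * (1 - 1/3)
phi(432) = 144


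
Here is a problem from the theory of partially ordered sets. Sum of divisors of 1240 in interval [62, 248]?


Interval [62,248] in divisors of 1240: [62, 124, 248]
Sum = 434


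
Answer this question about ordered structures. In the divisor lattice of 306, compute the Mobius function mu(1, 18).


In a divisor lattice, mu(a,b) = mu(b/a) where mu is the classical Mobius function.
b/a = 18/1 = 18
Prime factorization of 18: primes [2, 3]
18 is not squarefree, so mu(18) = 0


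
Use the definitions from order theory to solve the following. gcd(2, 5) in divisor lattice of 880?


Meet=gcd.
gcd(2,5)=1


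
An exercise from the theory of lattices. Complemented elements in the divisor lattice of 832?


An element a is complemented if some b has a meet b = bottom, a join b = top.
a is complemented iff gcd(a, n/a)=1, i.e. a is a unitary divisor of 832.
Complemented elements: 1, 13, 64, 832
Count: 4


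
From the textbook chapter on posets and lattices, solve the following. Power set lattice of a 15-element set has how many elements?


Power set = 2^n.
2^15 = 32768
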